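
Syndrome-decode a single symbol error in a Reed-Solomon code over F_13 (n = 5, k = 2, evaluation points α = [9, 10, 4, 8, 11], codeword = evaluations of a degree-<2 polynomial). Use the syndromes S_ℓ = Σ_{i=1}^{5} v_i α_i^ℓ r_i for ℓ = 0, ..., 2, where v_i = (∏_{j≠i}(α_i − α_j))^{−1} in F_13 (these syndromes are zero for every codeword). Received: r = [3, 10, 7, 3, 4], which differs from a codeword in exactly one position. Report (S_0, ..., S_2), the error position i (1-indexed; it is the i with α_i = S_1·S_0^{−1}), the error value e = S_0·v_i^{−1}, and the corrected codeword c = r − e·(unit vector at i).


S = (10, 2, 3), error at position 4, error magnitude e = 7, c = [3, 10, 7, 9, 4].

Step 1: column multipliers v_i = (∏_{j≠i}(α_i − α_j))^{−1} mod 13.
  i = 1 (α = 9): (9−10)(9−4)(9−8)(9−11) = (−1)·5·1·(−2) = 10 ≡ 10, so v_1 = 10^{−1} = 4 (mod 13).
  i = 2 (α = 10): (10−9)(10−4)(10−8)(10−11) = 1·6·2·(−1) = −12 ≡ 1, so v_2 = 1^{−1} = 1 (mod 13).
  i = 3 (α = 4): (4−9)(4−10)(4−8)(4−11) = (−5)·(−6)·(−4)·(−7) = 840 ≡ 8, so v_3 = 8^{−1} = 5 (mod 13).
  i = 4 (α = 8): (8−9)(8−10)(8−4)(8−11) = (−1)·(−2)·4·(−3) = −24 ≡ 2, so v_4 = 2^{−1} = 7 (mod 13).
  i = 5 (α = 11): (11−9)(11−10)(11−4)(11−8) = 2·1·7·3 = 42 ≡ 3, so v_5 = 3^{−1} = 9 (mod 13).
  v = [4, 1, 5, 7, 9].
Step 2: syndromes of r = [3, 10, 7, 3, 4] (all sums mod 13).
  S_0 = Σ v_i r_i = 4·3 + 1·10 + 5·7 + 7·3 + 9·4 = 114 ≡ 10.
  S_1 = Σ v_i α_i r_i = 4·9·3 + 1·10·10 + 5·4·7 + 7·8·3 + 9·11·4 = 912 ≡ 2.
  α_i^2 mod 13 = [3, 9, 3, 12, 4].
  S_2 = Σ v_i α_i^2 r_i = 4·3·3 + 1·9·10 + 5·3·7 + 7·12·3 + 9·4·4 = 627 ≡ 3.
  S = (10, 2, 3) ≠ 0, so r is not a codeword (an error is present).
Step 3: locate the error. For a single error e at position i, S_ℓ = v_i·e·α_i^ℓ, so α_err = S_1/S_0.
  S_0^{−1} = 10^{−1} = 4 (mod 13), so α_err = 2·4 = 8 ≡ 8 = α_4. Error position i = 4.
  Consistency check: S_2/S_1 = 3·7 = 21 ≡ 8 = α_err ✓ (single-error assumption holds).
Step 4: error magnitude e = S_0/v_4 = S_0·∏_{j≠4}(α_4 − α_j) = 10·2 = 20 ≡ 7 (mod 13).
Step 5: correct position 4: c_4 = r_4 − e = 3 − 7 ≡ 9 (mod 13). Hence c = [3, 10, 7, 9, 4].
  Check: interpolating c through the α_i gives m(x) = 5 + 7·x (degree < 2) with m(α_i) = c_i for every i, so c is indeed a codeword.


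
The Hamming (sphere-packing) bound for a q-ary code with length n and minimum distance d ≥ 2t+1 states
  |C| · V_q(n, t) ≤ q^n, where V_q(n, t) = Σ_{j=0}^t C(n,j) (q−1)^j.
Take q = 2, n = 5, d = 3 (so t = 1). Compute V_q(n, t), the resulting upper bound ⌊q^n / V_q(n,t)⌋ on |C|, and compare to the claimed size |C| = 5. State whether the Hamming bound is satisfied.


V_q(n, t) = 6, q^n = 32, Hamming bound = 5, |C| = 5 ≤ bound (satisfied).

Step 1: Compute V_q(n, t) = Σ_{j=0}^1 C(n, j) (q−1)^j.
  j = 0: C(5,0)·(1)^0 = 1·1 = 1.
  j = 1: C(5,1)·(1)^1 = 5·1 = 5.
  V_q(n, t) = 1 + 5 = 6.
Step 2: q^n = 2^5 = 32.
Step 3: Hamming bound ⌊q^n / V_q(n,t)⌋ = ⌊32/6⌋ = 5.
Step 4: Compare |C| = 5 to 5: satisfied.
The claimed |C| lies at the Hamming bound (tight).


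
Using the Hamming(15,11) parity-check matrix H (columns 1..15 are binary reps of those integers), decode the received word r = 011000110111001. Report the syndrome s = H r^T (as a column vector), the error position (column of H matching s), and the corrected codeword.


s = (1, 1, 0, 0)^T, error position = 12, corrected codeword c = 011000110110001

Compute s = H r^T mod 2 one row at a time:
  s_1 = 1 + 0 + 1 + 1 + 1 + 0 + 0 + 1 = 5 ≡ 1 (mod 2).
  s_2 = 0 + 0 + 0 + 1 + 1 + 0 + 0 + 1 = 3 ≡ 1 (mod 2).
  s_3 = 1 + 1 + 0 + 1 + 1 + 1 + 0 + 1 = 6 ≡ 0 (mod 2).
  s_4 = 0 + 1 + 0 + 1 + 0 + 1 + 0 + 1 = 4 ≡ 0 (mod 2).
s = (1, 1, 0, 0)^T — this equals column 12 of H (binary 1100), so error is at position 12.
Correct: flip bit 12 of r = 011000110111001 to get c = 011000110110001.


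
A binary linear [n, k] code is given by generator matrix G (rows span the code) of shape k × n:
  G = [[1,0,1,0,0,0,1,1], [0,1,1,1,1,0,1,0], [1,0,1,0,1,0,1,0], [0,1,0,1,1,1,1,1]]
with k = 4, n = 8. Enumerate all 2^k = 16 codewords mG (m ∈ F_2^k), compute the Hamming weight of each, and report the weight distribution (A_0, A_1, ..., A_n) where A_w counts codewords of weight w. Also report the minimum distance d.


Weight distribution: A_0 = 1, A_2 = 1, A_3 = 4, A_4 = 3, A_5 = 4, A_6 = 3. Minimum distance d = 2.

Enumerate all 2^4 = 16 messages m ∈ F_2^4.
For each, compute codeword c = mG in F_2^8, then tally its weight.
  m = 0000 → c = 00000000, weight = 0.
  m = 1000 → c = 10100011, weight = 4.
  m = 0100 → c = 01111010, weight = 5.
  m = 1100 → c = 11011001, weight = 5.
  m = 0010 → c = 10101010, weight = 4.
  m = 1010 → c = 00001001, weight = 2.
  m = 0110 → c = 11010000, weight = 3.
  m = 1110 → c = 01110011, weight = 5.
  m = 0001 → c = 01011111, weight = 6.
  m = 1001 → c = 11111100, weight = 6.
  m = 0101 → c = 00100101, weight = 3.
  m = 1101 → c = 10000110, weight = 3.
  m = 0011 → c = 11110101, weight = 6.
  m = 1011 → c = 01010110, weight = 4.
  m = 0111 → c = 10001111, weight = 5.
  m = 1111 → c = 00101100, weight = 3.
Tally weights:
  weight 0: 1 codewords.
  weight 2: 1 codewords.
  weight 3: 4 codewords.
  weight 4: 3 codewords.
  weight 5: 4 codewords.
  weight 6: 3 codewords.
Minimum distance d = smallest w > 0 with A_w > 0 = 2.
Sanity: Σ A_w = 16 = 2^4 = 16 ✓.


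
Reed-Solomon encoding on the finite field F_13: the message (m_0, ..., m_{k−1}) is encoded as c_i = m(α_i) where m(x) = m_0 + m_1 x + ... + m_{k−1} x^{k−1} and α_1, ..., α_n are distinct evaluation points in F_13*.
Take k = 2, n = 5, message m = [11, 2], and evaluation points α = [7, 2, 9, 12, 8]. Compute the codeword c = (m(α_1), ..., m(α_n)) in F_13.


c = [12, 2, 3, 9, 1]

Message polynomial: m(x) = 11 + 2·x (mod 13).
For each evaluation point α_i, compute m(α_i) mod 13:
  α_1 = 7: Horner steps 2 → 12, so m(7) = 12.
  α_2 = 2: Horner steps 2 → 2, so m(2) = 2.
  α_3 = 9: Horner steps 2 → 3, so m(9) = 3.
  α_4 = 12: Horner steps 2 → 9, so m(12) = 9.
  α_5 = 8: Horner steps 2 → 1, so m(8) = 1.
Codeword c = [12, 2, 3, 9, 1] ∈ F_13^5.


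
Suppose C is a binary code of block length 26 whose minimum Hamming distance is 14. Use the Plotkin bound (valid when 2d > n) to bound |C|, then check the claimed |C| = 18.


Plotkin bound M ≤ 14; given |C| = 18 > bound (violated).

Check applicability: 2d = 28, n = 26.
2d − n = 2 > 0, so Plotkin applies.
Compute d/(2d−n) = 14/2 ≈ 7.0000.
⌊d/(2d−n)⌋ = 7.
Plotkin bound: M ≤ 2·7 = 14.
Given |C| = 18, check: VIOLATED.
This |C| is above the Plotkin bound, so no binary code with n = 26, d = 14 and 18 codewords exists.


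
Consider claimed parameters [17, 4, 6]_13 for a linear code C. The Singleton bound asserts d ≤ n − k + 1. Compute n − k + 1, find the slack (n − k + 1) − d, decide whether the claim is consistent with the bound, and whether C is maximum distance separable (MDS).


Singleton RHS = n − k + 1 = 14, slack = 8, bound satisfied, not MDS.

Singleton bound: d ≤ n − k + 1.
Here n = 17, k = 4, so n − k + 1 = 14.
Given d = 6, check d ≤ 14: YES.
Slack = (n − k + 1) − d = 8.
The code is NOT MDS (slack = 8 > 0).
Description: the claimed parameters are [17, 4, 6]_13; such a code would be non-MDS.


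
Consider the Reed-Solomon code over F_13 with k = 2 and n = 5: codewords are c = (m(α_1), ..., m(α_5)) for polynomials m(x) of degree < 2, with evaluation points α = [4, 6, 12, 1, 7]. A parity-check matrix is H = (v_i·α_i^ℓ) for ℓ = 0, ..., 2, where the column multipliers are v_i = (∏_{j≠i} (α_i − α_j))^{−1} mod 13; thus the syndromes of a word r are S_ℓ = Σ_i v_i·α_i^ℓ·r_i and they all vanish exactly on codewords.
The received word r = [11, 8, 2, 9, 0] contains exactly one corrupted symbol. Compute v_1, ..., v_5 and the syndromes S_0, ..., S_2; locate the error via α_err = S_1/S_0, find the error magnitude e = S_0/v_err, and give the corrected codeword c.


S = (3, 10, 3), error at position 3, error magnitude e = 3, c = [11, 8, 12, 9, 0].

Step 1: column multipliers v_i = (∏_{j≠i}(α_i − α_j))^{−1} mod 13.
  i = 1 (α = 4): (4−6)(4−12)(4−1)(4−7) = (−2)·(−8)·3·(−3) = −144 ≡ 12, so v_1 = 12^{−1} = 12 (mod 13).
  i = 2 (α = 6): (6−4)(6−12)(6−1)(6−7) = 2·(−6)·5·(−1) = 60 ≡ 8, so v_2 = 8^{−1} = 5 (mod 13).
  i = 3 (α = 12): (12−4)(12−6)(12−1)(12−7) = 8·6·11·5 = 2640 ≡ 1, so v_3 = 1^{−1} = 1 (mod 13).
  i = 4 (α = 1): (1−4)(1−6)(1−12)(1−7) = (−3)·(−5)·(−11)·(−6) = 990 ≡ 2, so v_4 = 2^{−1} = 7 (mod 13).
  i = 5 (α = 7): (7−4)(7−6)(7−12)(7−1) = 3·1·(−5)·6 = −90 ≡ 1, so v_5 = 1^{−1} = 1 (mod 13).
  v = [12, 5, 1, 7, 1].
Step 2: syndromes of r = [11, 8, 2, 9, 0] (all sums mod 13).
  S_0 = Σ v_i r_i = 12·11 + 5·8 + 1·2 + 7·9 + 1·0 = 237 ≡ 3.
  S_1 = Σ v_i α_i r_i = 12·4·11 + 5·6·8 + 1·12·2 + 7·1·9 + 1·7·0 = 855 ≡ 10.
  α_i^2 mod 13 = [3, 10, 1, 1, 10].
  S_2 = Σ v_i α_i^2 r_i = 12·3·11 + 5·10·8 + 1·1·2 + 7·1·9 + 1·10·0 = 861 ≡ 3.
  S = (3, 10, 3) ≠ 0, so r is not a codeword (an error is present).
Step 3: locate the error. For a single error e at position i, S_ℓ = v_i·e·α_i^ℓ, so α_err = S_1/S_0.
  S_0^{−1} = 3^{−1} = 9 (mod 13), so α_err = 10·9 = 90 ≡ 12 = α_3. Error position i = 3.
  Consistency check: S_2/S_1 = 3·4 = 12 ≡ 12 = α_err ✓ (single-error assumption holds).
Step 4: error magnitude e = S_0/v_3 = S_0·∏_{j≠3}(α_3 − α_j) = 3·1 = 3 ≡ 3 (mod 13).
Step 5: correct position 3: c_3 = r_3 − e = 2 − 3 ≡ 12 (mod 13). Hence c = [11, 8, 12, 9, 0].
  Check: interpolating c through the α_i gives m(x) = 4 + 5·x (degree < 2) with m(α_i) = c_i for every i, so c is indeed a codeword.


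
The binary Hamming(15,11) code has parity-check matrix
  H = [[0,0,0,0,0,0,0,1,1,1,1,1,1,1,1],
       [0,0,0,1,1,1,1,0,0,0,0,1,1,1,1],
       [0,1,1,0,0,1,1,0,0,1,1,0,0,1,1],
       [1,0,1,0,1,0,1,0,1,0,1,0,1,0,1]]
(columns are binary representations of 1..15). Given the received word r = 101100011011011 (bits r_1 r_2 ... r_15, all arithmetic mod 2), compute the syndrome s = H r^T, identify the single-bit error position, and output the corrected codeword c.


s = (0, 0, 0, 1)^T, error position = 1, corrected codeword c = 001100011011011

Compute s = H r^T mod 2 one row at a time:
  s_1 = 1 + 1 + 0 + 1 + 1 + 0 + 1 + 1 = 6 ≡ 0 (mod 2).
  s_2 = 1 + 0 + 0 + 0 + 1 + 0 + 1 + 1 = 4 ≡ 0 (mod 2).
  s_3 = 0 + 1 + 0 + 0 + 0 + 1 + 1 + 1 = 4 ≡ 0 (mod 2).
  s_4 = 1 + 1 + 0 + 0 + 1 + 1 + 0 + 1 = 5 ≡ 1 (mod 2).
s = (0, 0, 0, 1)^T — this equals column 1 of H (binary 0001), so error is at position 1.
Correct: flip bit 1 of r = 101100011011011 to get c = 001100011011011.


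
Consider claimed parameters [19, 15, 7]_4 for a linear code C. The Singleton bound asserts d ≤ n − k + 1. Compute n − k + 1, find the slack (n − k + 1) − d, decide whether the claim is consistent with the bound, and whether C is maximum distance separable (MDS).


Singleton RHS = n − k + 1 = 5, slack = -2, bound violated (no such code; not MDS).

Singleton bound: d ≤ n − k + 1.
Here n = 19, k = 15, so n − k + 1 = 5.
Given d = 7, check d ≤ 5: NO.
Slack = (n − k + 1) − d = -2.
The slack is negative: d = 7 exceeds n − k + 1 = 5 by 2, so the Singleton bound is violated and no linear [19, 15, 7]_4 code can exist. In particular it is not MDS (MDS requires d = n − k + 1 exactly).
Description: the claimed parameters are [19, 15, 7]_4; such a code would be impossible (violates the Singleton bound).


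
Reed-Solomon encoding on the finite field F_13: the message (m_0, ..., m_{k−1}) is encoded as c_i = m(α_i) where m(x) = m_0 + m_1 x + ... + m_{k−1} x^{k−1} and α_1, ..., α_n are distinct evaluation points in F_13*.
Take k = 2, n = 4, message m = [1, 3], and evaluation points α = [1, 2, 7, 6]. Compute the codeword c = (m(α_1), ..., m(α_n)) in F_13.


c = [4, 7, 9, 6]

Message polynomial: m(x) = 1 + 3·x (mod 13).
For each evaluation point α_i, compute m(α_i) mod 13:
  α_1 = 1: Horner steps 3 → 4, so m(1) = 4.
  α_2 = 2: Horner steps 3 → 7, so m(2) = 7.
  α_3 = 7: Horner steps 3 → 9, so m(7) = 9.
  α_4 = 6: Horner steps 3 → 6, so m(6) = 6.
Codeword c = [4, 7, 9, 6] ∈ F_13^4.


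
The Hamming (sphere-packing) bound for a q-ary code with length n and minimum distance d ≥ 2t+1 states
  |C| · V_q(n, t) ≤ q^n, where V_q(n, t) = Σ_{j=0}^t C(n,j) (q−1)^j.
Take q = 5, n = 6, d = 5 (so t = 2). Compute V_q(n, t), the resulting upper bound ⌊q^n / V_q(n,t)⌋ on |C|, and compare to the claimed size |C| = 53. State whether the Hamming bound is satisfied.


V_q(n, t) = 265, q^n = 15625, Hamming bound = 58, |C| = 53 ≤ bound (satisfied).

Step 1: Compute V_q(n, t) = Σ_{j=0}^2 C(n, j) (q−1)^j.
  j = 0: C(6,0)·(4)^0 = 1·1 = 1.
  j = 1: C(6,1)·(4)^1 = 6·4 = 24.
  j = 2: C(6,2)·(4)^2 = 15·16 = 240.
  V_q(n, t) = 1 + 24 + 240 = 265.
Step 2: q^n = 5^6 = 15625.
Step 3: Hamming bound ⌊q^n / V_q(n,t)⌋ = ⌊15625/265⌋ = 58.
Step 4: Compare |C| = 53 to 58: satisfied.
The claimed |C| lies below the Hamming bound.


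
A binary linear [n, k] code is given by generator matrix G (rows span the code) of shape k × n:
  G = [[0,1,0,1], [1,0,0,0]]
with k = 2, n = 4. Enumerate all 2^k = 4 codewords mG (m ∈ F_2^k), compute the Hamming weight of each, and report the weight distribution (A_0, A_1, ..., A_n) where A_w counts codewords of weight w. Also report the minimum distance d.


Weight distribution: A_0 = 1, A_1 = 1, A_2 = 1, A_3 = 1. Minimum distance d = 1.

Enumerate all 2^2 = 4 messages m ∈ F_2^2.
For each, compute codeword c = mG in F_2^4, then tally its weight.
  m = 00 → c = 0000, weight = 0.
  m = 10 → c = 0101, weight = 2.
  m = 01 → c = 1000, weight = 1.
  m = 11 → c = 1101, weight = 3.
Tally weights:
  weight 0: 1 codewords.
  weight 1: 1 codewords.
  weight 2: 1 codewords.
  weight 3: 1 codewords.
Minimum distance d = smallest w > 0 with A_w > 0 = 1.
Sanity: Σ A_w = 4 = 2^2 = 4 ✓.


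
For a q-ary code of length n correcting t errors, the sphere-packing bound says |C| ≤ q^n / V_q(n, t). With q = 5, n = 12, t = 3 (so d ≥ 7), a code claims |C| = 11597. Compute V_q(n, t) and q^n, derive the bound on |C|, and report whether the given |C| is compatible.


V_q(n, t) = 15185, q^n = 244140625, Hamming bound = 16077, |C| = 11597 ≤ bound (satisfied).

Step 1: Compute V_q(n, t) = Σ_{j=0}^3 C(n, j) (q−1)^j.
  j = 0: C(12,0)·(4)^0 = 1·1 = 1.
  j = 1: C(12,1)·(4)^1 = 12·4 = 48.
  j = 2: C(12,2)·(4)^2 = 66·16 = 1056.
  j = 3: C(12,3)·(4)^3 = 220·64 = 14080.
  V_q(n, t) = 1 + 48 + 1056 + 14080 = 15185.
Step 2: q^n = 5^12 = 244140625.
Step 3: Hamming bound ⌊q^n / V_q(n,t)⌋ = ⌊244140625/15185⌋ = 16077.
Step 4: Compare |C| = 11597 to 16077: satisfied.
The claimed |C| lies below the Hamming bound.


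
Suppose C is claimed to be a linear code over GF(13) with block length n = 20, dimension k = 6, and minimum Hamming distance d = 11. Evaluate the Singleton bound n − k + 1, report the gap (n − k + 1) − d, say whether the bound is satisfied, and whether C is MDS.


Singleton RHS = n − k + 1 = 15, slack = 4, bound satisfied, not MDS.

Singleton bound: d ≤ n − k + 1.
Here n = 20, k = 6, so n − k + 1 = 15.
Given d = 11, check d ≤ 15: YES.
Slack = (n − k + 1) − d = 4.
The code is NOT MDS (slack = 4 > 0).
Description: the claimed parameters are [20, 6, 11]_13; such a code would be non-MDS.


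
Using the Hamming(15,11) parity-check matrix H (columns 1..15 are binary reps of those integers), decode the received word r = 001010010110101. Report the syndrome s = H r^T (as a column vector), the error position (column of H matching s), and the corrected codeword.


s = (1, 1, 0, 1)^T, error position = 13, corrected codeword c = 001010010110001

Compute s = H r^T mod 2 one row at a time:
  s_1 = 1 + 0 + 1 + 1 + 0 + 1 + 0 + 1 = 5 ≡ 1 (mod 2).
  s_2 = 0 + 1 + 0 + 0 + 0 + 1 + 0 + 1 = 3 ≡ 1 (mod 2).
  s_3 = 0 + 1 + 0 + 0 + 1 + 1 + 0 + 1 = 4 ≡ 0 (mod 2).
  s_4 = 0 + 1 + 1 + 0 + 0 + 1 + 1 + 1 = 5 ≡ 1 (mod 2).
s = (1, 1, 0, 1)^T — this equals column 13 of H (binary 1101), so error is at position 13.
Correct: flip bit 13 of r = 001010010110101 to get c = 001010010110001.


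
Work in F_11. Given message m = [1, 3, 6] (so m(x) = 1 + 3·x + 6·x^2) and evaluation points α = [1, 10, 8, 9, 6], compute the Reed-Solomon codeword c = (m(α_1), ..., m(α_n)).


c = [10, 4, 2, 8, 4]

Message polynomial: m(x) = 1 + 3·x + 6·x^2 (mod 11).
For each evaluation point α_i, compute m(α_i) mod 11:
  α_1 = 1: Horner steps 6 → 9 → 10, so m(1) = 10.
  α_2 = 10: Horner steps 6 → 8 → 4, so m(10) = 4.
  α_3 = 8: Horner steps 6 → 7 → 2, so m(8) = 2.
  α_4 = 9: Horner steps 6 → 2 → 8, so m(9) = 8.
  α_5 = 6: Horner steps 6 → 6 → 4, so m(6) = 4.
Codeword c = [10, 4, 2, 8, 4] ∈ F_11^5.


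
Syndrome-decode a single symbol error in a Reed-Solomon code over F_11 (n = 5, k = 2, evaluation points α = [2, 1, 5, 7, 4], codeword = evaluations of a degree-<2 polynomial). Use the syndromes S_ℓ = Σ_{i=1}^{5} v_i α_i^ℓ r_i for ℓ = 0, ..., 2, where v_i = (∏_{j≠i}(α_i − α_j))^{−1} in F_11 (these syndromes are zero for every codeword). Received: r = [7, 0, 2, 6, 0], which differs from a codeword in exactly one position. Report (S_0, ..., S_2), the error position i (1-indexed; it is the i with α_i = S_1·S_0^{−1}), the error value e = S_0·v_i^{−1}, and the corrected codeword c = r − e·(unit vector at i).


S = (1, 1, 1), error at position 2, error magnitude e = 6, c = [7, 5, 2, 6, 0].

Step 1: column multipliers v_i = (∏_{j≠i}(α_i − α_j))^{−1} mod 11.
  i = 1 (α = 2): (2−1)(2−5)(2−7)(2−4) = 1·(−3)·(−5)·(−2) = −30 ≡ 3, so v_1 = 3^{−1} = 4 (mod 11).
  i = 2 (α = 1): (1−2)(1−5)(1−7)(1−4) = (−1)·(−4)·(−6)·(−3) = 72 ≡ 6, so v_2 = 6^{−1} = 2 (mod 11).
  i = 3 (α = 5): (5−2)(5−1)(5−7)(5−4) = 3·4·(−2)·1 = −24 ≡ 9, so v_3 = 9^{−1} = 5 (mod 11).
  i = 4 (α = 7): (7−2)(7−1)(7−5)(7−4) = 5·6·2·3 = 180 ≡ 4, so v_4 = 4^{−1} = 3 (mod 11).
  i = 5 (α = 4): (4−2)(4−1)(4−5)(4−7) = 2·3·(−1)·(−3) = 18 ≡ 7, so v_5 = 7^{−1} = 8 (mod 11).
  v = [4, 2, 5, 3, 8].
Step 2: syndromes of r = [7, 0, 2, 6, 0] (all sums mod 11).
  S_0 = Σ v_i r_i = 4·7 + 2·0 + 5·2 + 3·6 + 8·0 = 56 ≡ 1.
  S_1 = Σ v_i α_i r_i = 4·2·7 + 2·1·0 + 5·5·2 + 3·7·6 + 8·4·0 = 232 ≡ 1.
  α_i^2 mod 11 = [4, 1, 3, 5, 5].
  S_2 = Σ v_i α_i^2 r_i = 4·4·7 + 2·1·0 + 5·3·2 + 3·5·6 + 8·5·0 = 232 ≡ 1.
  S = (1, 1, 1) ≠ 0, so r is not a codeword (an error is present).
Step 3: locate the error. For a single error e at position i, S_ℓ = v_i·e·α_i^ℓ, so α_err = S_1/S_0.
  S_0^{−1} = 1^{−1} = 1 (mod 11), so α_err = 1·1 = 1 ≡ 1 = α_2. Error position i = 2.
  Consistency check: S_2/S_1 = 1·1 = 1 ≡ 1 = α_err ✓ (single-error assumption holds).
Step 4: error magnitude e = S_0/v_2 = S_0·∏_{j≠2}(α_2 − α_j) = 1·6 = 6 ≡ 6 (mod 11).
Step 5: correct position 2: c_2 = r_2 − e = 0 − 6 ≡ 5 (mod 11). Hence c = [7, 5, 2, 6, 0].
  Check: interpolating c through the α_i gives m(x) = 3 + 2·x (degree < 2) with m(α_i) = c_i for every i, so c is indeed a codeword.


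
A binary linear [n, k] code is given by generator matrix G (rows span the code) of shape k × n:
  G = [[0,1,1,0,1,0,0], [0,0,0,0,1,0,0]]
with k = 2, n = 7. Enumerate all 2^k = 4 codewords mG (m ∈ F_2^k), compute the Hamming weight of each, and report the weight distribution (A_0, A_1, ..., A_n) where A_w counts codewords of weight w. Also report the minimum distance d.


Weight distribution: A_0 = 1, A_1 = 1, A_2 = 1, A_3 = 1. Minimum distance d = 1.

Enumerate all 2^2 = 4 messages m ∈ F_2^2.
For each, compute codeword c = mG in F_2^7, then tally its weight.
  m = 00 → c = 0000000, weight = 0.
  m = 10 → c = 0110100, weight = 3.
  m = 01 → c = 0000100, weight = 1.
  m = 11 → c = 0110000, weight = 2.
Tally weights:
  weight 0: 1 codewords.
  weight 1: 1 codewords.
  weight 2: 1 codewords.
  weight 3: 1 codewords.
Minimum distance d = smallest w > 0 with A_w > 0 = 1.
Sanity: Σ A_w = 4 = 2^2 = 4 ✓.


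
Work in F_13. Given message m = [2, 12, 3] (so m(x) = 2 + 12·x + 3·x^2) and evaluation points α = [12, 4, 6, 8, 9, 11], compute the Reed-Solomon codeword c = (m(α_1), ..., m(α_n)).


c = [6, 7, 0, 4, 2, 3]

Message polynomial: m(x) = 2 + 12·x + 3·x^2 (mod 13).
For each evaluation point α_i, compute m(α_i) mod 13:
  α_1 = 12: Horner steps 3 → 9 → 6, so m(12) = 6.
  α_2 = 4: Horner steps 3 → 11 → 7, so m(4) = 7.
  α_3 = 6: Horner steps 3 → 4 → 0, so m(6) = 0.
  α_4 = 8: Horner steps 3 → 10 → 4, so m(8) = 4.
  α_5 = 9: Horner steps 3 → 0 → 2, so m(9) = 2.
  α_6 = 11: Horner steps 3 → 6 → 3, so m(11) = 3.
Codeword c = [6, 7, 0, 4, 2, 3] ∈ F_13^6.


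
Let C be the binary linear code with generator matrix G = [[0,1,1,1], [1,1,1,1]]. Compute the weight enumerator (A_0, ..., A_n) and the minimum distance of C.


Weight distribution: A_0 = 1, A_1 = 1, A_3 = 1, A_4 = 1. Minimum distance d = 1.

Enumerate all 2^2 = 4 messages m ∈ F_2^2.
For each, compute codeword c = mG in F_2^4, then tally its weight.
  m = 00 → c = 0000, weight = 0.
  m = 10 → c = 0111, weight = 3.
  m = 01 → c = 1111, weight = 4.
  m = 11 → c = 1000, weight = 1.
Tally weights:
  weight 0: 1 codewords.
  weight 1: 1 codewords.
  weight 3: 1 codewords.
  weight 4: 1 codewords.
Minimum distance d = smallest w > 0 with A_w > 0 = 1.
Sanity: Σ A_w = 4 = 2^2 = 4 ✓.


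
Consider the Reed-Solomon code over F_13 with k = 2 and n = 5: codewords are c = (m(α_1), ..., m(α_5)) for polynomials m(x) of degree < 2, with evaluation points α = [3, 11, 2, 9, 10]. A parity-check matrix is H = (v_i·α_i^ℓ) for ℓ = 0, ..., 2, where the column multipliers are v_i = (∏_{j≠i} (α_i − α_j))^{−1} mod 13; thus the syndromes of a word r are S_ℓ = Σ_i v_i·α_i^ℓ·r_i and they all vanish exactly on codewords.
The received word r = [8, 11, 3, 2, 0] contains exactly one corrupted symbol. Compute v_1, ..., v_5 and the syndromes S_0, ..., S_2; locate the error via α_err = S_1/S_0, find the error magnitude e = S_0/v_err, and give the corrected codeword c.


S = (10, 4, 12), error at position 1, error magnitude e = 7, c = [1, 11, 3, 2, 0].

Step 1: column multipliers v_i = (∏_{j≠i}(α_i − α_j))^{−1} mod 13.
  i = 1 (α = 3): (3−11)(3−2)(3−9)(3−10) = (−8)·1·(−6)·(−7) = −336 ≡ 2, so v_1 = 2^{−1} = 7 (mod 13).
  i = 2 (α = 11): (11−3)(11−2)(11−9)(11−10) = 8·9·2·1 = 144 ≡ 1, so v_2 = 1^{−1} = 1 (mod 13).
  i = 3 (α = 2): (2−3)(2−11)(2−9)(2−10) = (−1)·(−9)·(−7)·(−8) = 504 ≡ 10, so v_3 = 10^{−1} = 4 (mod 13).
  i = 4 (α = 9): (9−3)(9−11)(9−2)(9−10) = 6·(−2)·7·(−1) = 84 ≡ 6, so v_4 = 6^{−1} = 11 (mod 13).
  i = 5 (α = 10): (10−3)(10−11)(10−2)(10−9) = 7·(−1)·8·1 = −56 ≡ 9, so v_5 = 9^{−1} = 3 (mod 13).
  v = [7, 1, 4, 11, 3].
Step 2: syndromes of r = [8, 11, 3, 2, 0] (all sums mod 13).
  S_0 = Σ v_i r_i = 7·8 + 1·11 + 4·3 + 11·2 + 3·0 = 101 ≡ 10.
  S_1 = Σ v_i α_i r_i = 7·3·8 + 1·11·11 + 4·2·3 + 11·9·2 + 3·10·0 = 511 ≡ 4.
  α_i^2 mod 13 = [9, 4, 4, 3, 9].
  S_2 = Σ v_i α_i^2 r_i = 7·9·8 + 1·4·11 + 4·4·3 + 11·3·2 + 3·9·0 = 662 ≡ 12.
  S = (10, 4, 12) ≠ 0, so r is not a codeword (an error is present).
Step 3: locate the error. For a single error e at position i, S_ℓ = v_i·e·α_i^ℓ, so α_err = S_1/S_0.
  S_0^{−1} = 10^{−1} = 4 (mod 13), so α_err = 4·4 = 16 ≡ 3 = α_1. Error position i = 1.
  Consistency check: S_2/S_1 = 12·10 = 120 ≡ 3 = α_err ✓ (single-error assumption holds).
Step 4: error magnitude e = S_0/v_1 = S_0·∏_{j≠1}(α_1 − α_j) = 10·2 = 20 ≡ 7 (mod 13).
Step 5: correct position 1: c_1 = r_1 − e = 8 − 7 ≡ 1 (mod 13). Hence c = [1, 11, 3, 2, 0].
  Check: interpolating c through the α_i gives m(x) = 7 + 11·x (degree < 2) with m(α_i) = c_i for every i, so c is indeed a codeword.


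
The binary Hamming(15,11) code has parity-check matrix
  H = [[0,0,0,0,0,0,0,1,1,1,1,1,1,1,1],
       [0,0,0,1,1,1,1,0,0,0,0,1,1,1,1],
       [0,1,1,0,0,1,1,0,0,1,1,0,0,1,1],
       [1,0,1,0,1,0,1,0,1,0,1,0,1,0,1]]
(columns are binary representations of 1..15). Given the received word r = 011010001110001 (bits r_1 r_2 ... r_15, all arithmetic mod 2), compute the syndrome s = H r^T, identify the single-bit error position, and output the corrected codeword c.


s = (0, 0, 1, 1)^T, error position = 3, corrected codeword c = 010010001110001

Compute s = H r^T mod 2 one row at a time:
  s_1 = 0 + 1 + 1 + 1 + 0 + 0 + 0 + 1 = 4 ≡ 0 (mod 2).
  s_2 = 0 + 1 + 0 + 0 + 0 + 0 + 0 + 1 = 2 ≡ 0 (mod 2).
  s_3 = 1 + 1 + 0 + 0 + 1 + 1 + 0 + 1 = 5 ≡ 1 (mod 2).
  s_4 = 0 + 1 + 1 + 0 + 1 + 1 + 0 + 1 = 5 ≡ 1 (mod 2).
s = (0, 0, 1, 1)^T — this equals column 3 of H (binary 0011), so error is at position 3.
Correct: flip bit 3 of r = 011010001110001 to get c = 010010001110001.


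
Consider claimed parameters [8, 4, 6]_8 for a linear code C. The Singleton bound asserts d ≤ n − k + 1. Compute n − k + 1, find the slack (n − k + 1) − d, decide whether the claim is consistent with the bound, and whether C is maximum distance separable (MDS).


Singleton RHS = n − k + 1 = 5, slack = -1, bound violated (no such code; not MDS).

Singleton bound: d ≤ n − k + 1.
Here n = 8, k = 4, so n − k + 1 = 5.
Given d = 6, check d ≤ 5: NO.
Slack = (n − k + 1) − d = -1.
The slack is negative: d = 6 exceeds n − k + 1 = 5 by 1, so the Singleton bound is violated and no linear [8, 4, 6]_8 code can exist. In particular it is not MDS (MDS requires d = n − k + 1 exactly).
Description: the claimed parameters are [8, 4, 6]_8; such a code would be impossible (violates the Singleton bound).


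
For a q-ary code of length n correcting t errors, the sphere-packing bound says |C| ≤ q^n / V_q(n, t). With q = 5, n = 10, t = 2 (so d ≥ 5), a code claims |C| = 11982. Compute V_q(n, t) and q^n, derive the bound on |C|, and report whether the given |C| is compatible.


V_q(n, t) = 761, q^n = 9765625, Hamming bound = 12832, |C| = 11982 ≤ bound (satisfied).

Step 1: Compute V_q(n, t) = Σ_{j=0}^2 C(n, j) (q−1)^j.
  j = 0: C(10,0)·(4)^0 = 1·1 = 1.
  j = 1: C(10,1)·(4)^1 = 10·4 = 40.
  j = 2: C(10,2)·(4)^2 = 45·16 = 720.
  V_q(n, t) = 1 + 40 + 720 = 761.
Step 2: q^n = 5^10 = 9765625.
Step 3: Hamming bound ⌊q^n / V_q(n,t)⌋ = ⌊9765625/761⌋ = 12832.
Step 4: Compare |C| = 11982 to 12832: satisfied.
The claimed |C| lies below the Hamming bound.


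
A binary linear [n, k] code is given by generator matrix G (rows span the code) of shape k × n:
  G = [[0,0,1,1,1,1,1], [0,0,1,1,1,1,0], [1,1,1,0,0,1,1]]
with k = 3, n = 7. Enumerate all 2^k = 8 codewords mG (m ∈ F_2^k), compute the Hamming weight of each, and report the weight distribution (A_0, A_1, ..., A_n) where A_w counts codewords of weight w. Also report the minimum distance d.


Weight distribution: A_0 = 1, A_1 = 1, A_4 = 3, A_5 = 3. Minimum distance d = 1.

Enumerate all 2^3 = 8 messages m ∈ F_2^3.
For each, compute codeword c = mG in F_2^7, then tally its weight.
  m = 000 → c = 0000000, weight = 0.
  m = 100 → c = 0011111, weight = 5.
  m = 010 → c = 0011110, weight = 4.
  m = 110 → c = 0000001, weight = 1.
  m = 001 → c = 1110011, weight = 5.
  m = 101 → c = 1101100, weight = 4.
  m = 011 → c = 1101101, weight = 5.
  m = 111 → c = 1110010, weight = 4.
Tally weights:
  weight 0: 1 codewords.
  weight 1: 1 codewords.
  weight 4: 3 codewords.
  weight 5: 3 codewords.
Minimum distance d = smallest w > 0 with A_w > 0 = 1.
Sanity: Σ A_w = 8 = 2^3 = 8 ✓.


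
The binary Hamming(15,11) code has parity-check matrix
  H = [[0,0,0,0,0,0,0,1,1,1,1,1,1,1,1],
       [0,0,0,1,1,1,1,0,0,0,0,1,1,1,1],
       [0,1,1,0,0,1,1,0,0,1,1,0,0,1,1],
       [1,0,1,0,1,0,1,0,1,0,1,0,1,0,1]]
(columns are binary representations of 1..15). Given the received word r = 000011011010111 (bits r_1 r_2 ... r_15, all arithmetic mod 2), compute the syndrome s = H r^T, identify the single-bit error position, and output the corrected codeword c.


s = (0, 1, 0, 1)^T, error position = 5, corrected codeword c = 000001011010111

Compute s = H r^T mod 2 one row at a time:
  s_1 = 1 + 1 + 0 + 1 + 0 + 1 + 1 + 1 = 6 ≡ 0 (mod 2).
  s_2 = 0 + 1 + 1 + 0 + 0 + 1 + 1 + 1 = 5 ≡ 1 (mod 2).
  s_3 = 0 + 0 + 1 + 0 + 0 + 1 + 1 + 1 = 4 ≡ 0 (mod 2).
  s_4 = 0 + 0 + 1 + 0 + 1 + 1 + 1 + 1 = 5 ≡ 1 (mod 2).
s = (0, 1, 0, 1)^T — this equals column 5 of H (binary 0101), so error is at position 5.
Correct: flip bit 5 of r = 000011011010111 to get c = 000001011010111.


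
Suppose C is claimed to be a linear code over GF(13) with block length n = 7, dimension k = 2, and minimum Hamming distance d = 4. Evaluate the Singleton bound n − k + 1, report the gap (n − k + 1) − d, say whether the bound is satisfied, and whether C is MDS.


Singleton RHS = n − k + 1 = 6, slack = 2, bound satisfied, not MDS.

Singleton bound: d ≤ n − k + 1.
Here n = 7, k = 2, so n − k + 1 = 6.
Given d = 4, check d ≤ 6: YES.
Slack = (n − k + 1) − d = 2.
The code is NOT MDS (slack = 2 > 0).
Description: the claimed parameters are [7, 2, 4]_13; such a code would be non-MDS.


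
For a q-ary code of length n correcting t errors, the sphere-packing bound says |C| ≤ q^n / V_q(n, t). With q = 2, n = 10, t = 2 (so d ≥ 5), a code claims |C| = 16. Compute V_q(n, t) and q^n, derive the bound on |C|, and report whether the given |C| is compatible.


V_q(n, t) = 56, q^n = 1024, Hamming bound = 18, |C| = 16 ≤ bound (satisfied).

Step 1: Compute V_q(n, t) = Σ_{j=0}^2 C(n, j) (q−1)^j.
  j = 0: C(10,0)·(1)^0 = 1·1 = 1.
  j = 1: C(10,1)·(1)^1 = 10·1 = 10.
  j = 2: C(10,2)·(1)^2 = 45·1 = 45.
  V_q(n, t) = 1 + 10 + 45 = 56.
Step 2: q^n = 2^10 = 1024.
Step 3: Hamming bound ⌊q^n / V_q(n,t)⌋ = ⌊1024/56⌋ = 18.
Step 4: Compare |C| = 16 to 18: satisfied.
The claimed |C| lies below the Hamming bound.


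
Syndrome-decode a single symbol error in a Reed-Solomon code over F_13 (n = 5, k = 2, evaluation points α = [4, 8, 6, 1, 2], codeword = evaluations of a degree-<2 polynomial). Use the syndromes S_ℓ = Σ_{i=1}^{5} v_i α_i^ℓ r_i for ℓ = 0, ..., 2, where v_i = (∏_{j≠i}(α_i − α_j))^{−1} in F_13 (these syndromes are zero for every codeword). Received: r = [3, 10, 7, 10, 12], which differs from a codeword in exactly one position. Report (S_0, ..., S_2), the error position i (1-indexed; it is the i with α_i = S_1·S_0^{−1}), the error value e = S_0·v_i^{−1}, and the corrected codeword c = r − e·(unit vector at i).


S = (7, 4, 6), error at position 2, error magnitude e = 12, c = [3, 11, 7, 10, 12].

Step 1: column multipliers v_i = (∏_{j≠i}(α_i − α_j))^{−1} mod 13.
  i = 1 (α = 4): (4−8)(4−6)(4−1)(4−2) = (−4)·(−2)·3·2 = 48 ≡ 9, so v_1 = 9^{−1} = 3 (mod 13).
  i = 2 (α = 8): (8−4)(8−6)(8−1)(8−2) = 4·2·7·6 = 336 ≡ 11, so v_2 = 11^{−1} = 6 (mod 13).
  i = 3 (α = 6): (6−4)(6−8)(6−1)(6−2) = 2·(−2)·5·4 = −80 ≡ 11, so v_3 = 11^{−1} = 6 (mod 13).
  i = 4 (α = 1): (1−4)(1−8)(1−6)(1−2) = (−3)·(−7)·(−5)·(−1) = 105 ≡ 1, so v_4 = 1^{−1} = 1 (mod 13).
  i = 5 (α = 2): (2−4)(2−8)(2−6)(2−1) = (−2)·(−6)·(−4)·1 = −48 ≡ 4, so v_5 = 4^{−1} = 10 (mod 13).
  v = [3, 6, 6, 1, 10].
Step 2: syndromes of r = [3, 10, 7, 10, 12] (all sums mod 13).
  S_0 = Σ v_i r_i = 3·3 + 6·10 + 6·7 + 1·10 + 10·12 = 241 ≡ 7.
  S_1 = Σ v_i α_i r_i = 3·4·3 + 6·8·10 + 6·6·7 + 1·1·10 + 10·2·12 = 1018 ≡ 4.
  α_i^2 mod 13 = [3, 12, 10, 1, 4].
  S_2 = Σ v_i α_i^2 r_i = 3·3·3 + 6·12·10 + 6·10·7 + 1·1·10 + 10·4·12 = 1657 ≡ 6.
  S = (7, 4, 6) ≠ 0, so r is not a codeword (an error is present).
Step 3: locate the error. For a single error e at position i, S_ℓ = v_i·e·α_i^ℓ, so α_err = S_1/S_0.
  S_0^{−1} = 7^{−1} = 2 (mod 13), so α_err = 4·2 = 8 ≡ 8 = α_2. Error position i = 2.
  Consistency check: S_2/S_1 = 6·10 = 60 ≡ 8 = α_err ✓ (single-error assumption holds).
Step 4: error magnitude e = S_0/v_2 = S_0·∏_{j≠2}(α_2 − α_j) = 7·11 = 77 ≡ 12 (mod 13).
Step 5: correct position 2: c_2 = r_2 − e = 10 − 12 ≡ 11 (mod 13). Hence c = [3, 11, 7, 10, 12].
  Check: interpolating c through the α_i gives m(x) = 8 + 2·x (degree < 2) with m(α_i) = c_i for every i, so c is indeed a codeword.


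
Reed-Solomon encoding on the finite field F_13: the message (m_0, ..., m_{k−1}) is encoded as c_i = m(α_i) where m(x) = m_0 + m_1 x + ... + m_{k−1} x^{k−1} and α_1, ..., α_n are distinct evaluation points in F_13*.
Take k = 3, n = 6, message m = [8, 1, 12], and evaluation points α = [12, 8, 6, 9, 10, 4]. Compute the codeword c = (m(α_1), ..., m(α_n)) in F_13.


c = [6, 4, 4, 1, 9, 9]

Message polynomial: m(x) = 8 + 1·x + 12·x^2 (mod 13).
For each evaluation point α_i, compute m(α_i) mod 13:
  α_1 = 12: Horner steps 12 → 2 → 6, so m(12) = 6.
  α_2 = 8: Horner steps 12 → 6 → 4, so m(8) = 4.
  α_3 = 6: Horner steps 12 → 8 → 4, so m(6) = 4.
  α_4 = 9: Horner steps 12 → 5 → 1, so m(9) = 1.
  α_5 = 10: Horner steps 12 → 4 → 9, so m(10) = 9.
  α_6 = 4: Horner steps 12 → 10 → 9, so m(4) = 9.
Codeword c = [6, 4, 4, 1, 9, 9] ∈ F_13^6.


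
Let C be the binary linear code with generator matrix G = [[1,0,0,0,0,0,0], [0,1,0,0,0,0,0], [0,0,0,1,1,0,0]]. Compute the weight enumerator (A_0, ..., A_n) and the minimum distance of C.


Weight distribution: A_0 = 1, A_1 = 2, A_2 = 2, A_3 = 2, A_4 = 1. Minimum distance d = 1.

Enumerate all 2^3 = 8 messages m ∈ F_2^3.
For each, compute codeword c = mG in F_2^7, then tally its weight.
  m = 000 → c = 0000000, weight = 0.
  m = 100 → c = 1000000, weight = 1.
  m = 010 → c = 0100000, weight = 1.
  m = 110 → c = 1100000, weight = 2.
  m = 001 → c = 0001100, weight = 2.
  m = 101 → c = 1001100, weight = 3.
  m = 011 → c = 0101100, weight = 3.
  m = 111 → c = 1101100, weight = 4.
Tally weights:
  weight 0: 1 codewords.
  weight 1: 2 codewords.
  weight 2: 2 codewords.
  weight 3: 2 codewords.
  weight 4: 1 codewords.
Minimum distance d = smallest w > 0 with A_w > 0 = 1.
Sanity: Σ A_w = 8 = 2^3 = 8 ✓.


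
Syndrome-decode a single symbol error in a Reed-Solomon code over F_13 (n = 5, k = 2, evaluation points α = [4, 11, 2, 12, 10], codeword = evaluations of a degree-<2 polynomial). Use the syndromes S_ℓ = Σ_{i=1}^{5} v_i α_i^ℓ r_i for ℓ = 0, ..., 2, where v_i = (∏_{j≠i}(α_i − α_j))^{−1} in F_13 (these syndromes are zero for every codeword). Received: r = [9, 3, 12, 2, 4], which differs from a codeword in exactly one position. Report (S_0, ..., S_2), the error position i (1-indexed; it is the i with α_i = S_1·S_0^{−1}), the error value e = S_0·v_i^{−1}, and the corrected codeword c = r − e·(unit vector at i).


S = (3, 12, 9), error at position 1, error magnitude e = 12, c = [10, 3, 12, 2, 4].

Step 1: column multipliers v_i = (∏_{j≠i}(α_i − α_j))^{−1} mod 13.
  i = 1 (α = 4): (4−11)(4−2)(4−12)(4−10) = (−7)·2·(−8)·(−6) = −672 ≡ 4, so v_1 = 4^{−1} = 10 (mod 13).
  i = 2 (α = 11): (11−4)(11−2)(11−12)(11−10) = 7·9·(−1)·1 = −63 ≡ 2, so v_2 = 2^{−1} = 7 (mod 13).
  i = 3 (α = 2): (2−4)(2−11)(2−12)(2−10) = (−2)·(−9)·(−10)·(−8) = 1440 ≡ 10, so v_3 = 10^{−1} = 4 (mod 13).
  i = 4 (α = 12): (12−4)(12−11)(12−2)(12−10) = 8·1·10·2 = 160 ≡ 4, so v_4 = 4^{−1} = 10 (mod 13).
  i = 5 (α = 10): (10−4)(10−11)(10−2)(10−12) = 6·(−1)·8·(−2) = 96 ≡ 5, so v_5 = 5^{−1} = 8 (mod 13).
  v = [10, 7, 4, 10, 8].
Step 2: syndromes of r = [9, 3, 12, 2, 4] (all sums mod 13).
  S_0 = Σ v_i r_i = 10·9 + 7·3 + 4·12 + 10·2 + 8·4 = 211 ≡ 3.
  S_1 = Σ v_i α_i r_i = 10·4·9 + 7·11·3 + 4·2·12 + 10·12·2 + 8·10·4 = 1247 ≡ 12.
  α_i^2 mod 13 = [3, 4, 4, 1, 9].
  S_2 = Σ v_i α_i^2 r_i = 10·3·9 + 7·4·3 + 4·4·12 + 10·1·2 + 8·9·4 = 854 ≡ 9.
  S = (3, 12, 9) ≠ 0, so r is not a codeword (an error is present).
Step 3: locate the error. For a single error e at position i, S_ℓ = v_i·e·α_i^ℓ, so α_err = S_1/S_0.
  S_0^{−1} = 3^{−1} = 9 (mod 13), so α_err = 12·9 = 108 ≡ 4 = α_1. Error position i = 1.
  Consistency check: S_2/S_1 = 9·12 = 108 ≡ 4 = α_err ✓ (single-error assumption holds).
Step 4: error magnitude e = S_0/v_1 = S_0·∏_{j≠1}(α_1 − α_j) = 3·4 = 12 ≡ 12 (mod 13).
Step 5: correct position 1: c_1 = r_1 − e = 9 − 12 ≡ 10 (mod 13). Hence c = [10, 3, 12, 2, 4].
  Check: interpolating c through the α_i gives m(x) = 1 + 12·x (degree < 2) with m(α_i) = c_i for every i, so c is indeed a codeword.


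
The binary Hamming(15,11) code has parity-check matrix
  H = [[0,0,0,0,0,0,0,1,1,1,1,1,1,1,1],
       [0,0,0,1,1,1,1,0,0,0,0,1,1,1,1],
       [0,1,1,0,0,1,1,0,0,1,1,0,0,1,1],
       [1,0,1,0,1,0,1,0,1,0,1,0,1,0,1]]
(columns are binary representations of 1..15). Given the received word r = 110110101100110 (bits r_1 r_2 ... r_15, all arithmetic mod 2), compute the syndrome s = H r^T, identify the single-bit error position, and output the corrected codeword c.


s = (0, 1, 0, 1)^T, error position = 5, corrected codeword c = 110100101100110

Compute s = H r^T mod 2 one row at a time:
  s_1 = 0 + 1 + 1 + 0 + 0 + 1 + 1 + 0 = 4 ≡ 0 (mod 2).
  s_2 = 1 + 1 + 0 + 1 + 0 + 1 + 1 + 0 = 5 ≡ 1 (mod 2).
  s_3 = 1 + 0 + 0 + 1 + 1 + 0 + 1 + 0 = 4 ≡ 0 (mod 2).
  s_4 = 1 + 0 + 1 + 1 + 1 + 0 + 1 + 0 = 5 ≡ 1 (mod 2).
s = (0, 1, 0, 1)^T — this equals column 5 of H (binary 0101), so error is at position 5.
Correct: flip bit 5 of r = 110110101100110 to get c = 110100101100110.


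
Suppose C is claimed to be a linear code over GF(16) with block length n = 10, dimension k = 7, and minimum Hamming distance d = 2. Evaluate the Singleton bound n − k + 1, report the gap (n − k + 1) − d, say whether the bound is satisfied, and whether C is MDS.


Singleton RHS = n − k + 1 = 4, slack = 2, bound satisfied, not MDS.

Singleton bound: d ≤ n − k + 1.
Here n = 10, k = 7, so n − k + 1 = 4.
Given d = 2, check d ≤ 4: YES.
Slack = (n − k + 1) − d = 2.
The code is NOT MDS (slack = 2 > 0).
Description: the claimed parameters are [10, 7, 2]_16; such a code would be non-MDS.


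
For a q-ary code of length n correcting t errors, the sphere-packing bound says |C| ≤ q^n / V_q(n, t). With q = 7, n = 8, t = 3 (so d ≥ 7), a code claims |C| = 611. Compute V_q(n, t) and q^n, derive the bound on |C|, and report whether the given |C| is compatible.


V_q(n, t) = 13153, q^n = 5764801, Hamming bound = 438, |C| = 611 > bound (violated).

Step 1: Compute V_q(n, t) = Σ_{j=0}^3 C(n, j) (q−1)^j.
  j = 0: C(8,0)·(6)^0 = 1·1 = 1.
  j = 1: C(8,1)·(6)^1 = 8·6 = 48.
  j = 2: C(8,2)·(6)^2 = 28·36 = 1008.
  j = 3: C(8,3)·(6)^3 = 56·216 = 12096.
  V_q(n, t) = 1 + 48 + 1008 + 12096 = 13153.
Step 2: q^n = 7^8 = 5764801.
Step 3: Hamming bound ⌊q^n / V_q(n,t)⌋ = ⌊5764801/13153⌋ = 438.
Step 4: Compare |C| = 611 to 438: violated.
The claimed |C| lies above the Hamming bound, so no 7-ary code of length 8 with d ≥ 7 can have 611 codewords.


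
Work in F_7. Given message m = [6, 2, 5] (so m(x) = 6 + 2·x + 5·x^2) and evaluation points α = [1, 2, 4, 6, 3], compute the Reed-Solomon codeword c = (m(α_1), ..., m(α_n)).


c = [6, 2, 3, 2, 1]

Message polynomial: m(x) = 6 + 2·x + 5·x^2 (mod 7).
For each evaluation point α_i, compute m(α_i) mod 7:
  α_1 = 1: Horner steps 5 → 0 → 6, so m(1) = 6.
  α_2 = 2: Horner steps 5 → 5 → 2, so m(2) = 2.
  α_3 = 4: Horner steps 5 → 1 → 3, so m(4) = 3.
  α_4 = 6: Horner steps 5 → 4 → 2, so m(6) = 2.
  α_5 = 3: Horner steps 5 → 3 → 1, so m(3) = 1.
Codeword c = [6, 2, 3, 2, 1] ∈ F_7^5.
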